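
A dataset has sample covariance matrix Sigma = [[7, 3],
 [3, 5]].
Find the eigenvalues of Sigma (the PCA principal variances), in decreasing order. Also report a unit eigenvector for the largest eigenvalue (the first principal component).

Step 1 — characteristic polynomial of 2×2 Sigma:
  det(Sigma - λI) = λ² - trace · λ + det = 0.
  trace = 7 + 5 = 12, det = 7·5 - (3)² = 26.
Step 2 — discriminant:
  Δ = trace² - 4·det = 144 - 104 = 40.
Step 3 — eigenvalues:
  λ = (trace ± √Δ)/2 = (12 ± 6.3246)/2,
  λ_1 = 9.1623,  λ_2 = 2.8377.

Step 4 — unit eigenvector for λ_1: solve (Sigma - λ_1 I)v = 0. First row:
  (7 - 9.1623)·v_x + (3)·v_y = 0, i.e. (-2.1623)·v_x + (3)·v_y = 0,
  so v ∝ (b, λ_1 - a) = (3, 2.1623) = u.
  ||u|| = √((3)² + (2.1623)²) = √(13.6754) ≈ 3.698,
  v_1 = u/||u|| ≈ (0.8112, 0.5847) (||v_1|| = 1).

λ_1 = 9.1623,  λ_2 = 2.8377;  v_1 ≈ (0.8112, 0.5847)


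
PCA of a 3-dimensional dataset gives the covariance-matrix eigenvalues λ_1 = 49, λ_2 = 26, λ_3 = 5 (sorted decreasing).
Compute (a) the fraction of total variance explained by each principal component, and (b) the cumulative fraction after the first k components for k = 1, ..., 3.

Step 1 — total variance = trace(Sigma) = Σ λ_i = 49 + 26 + 5 = 80.

Step 2 — fraction explained by component i = λ_i / Σ λ:
  PC1: 49/80 = 0.6125
  PC2: 26/80 = 0.325
  PC3: 5/80 = 0.0625

Step 3 — cumulative fraction after k components = (λ_1 + ... + λ_k) / Σ λ:
  k = 1: 49/80 = 0.6125
  k = 2: (49 + 26)/80 = 75/80 = 0.9375
  k = 3: (49 + 26 + 5)/80 = 80/80 = 1

Summary (fraction, with percent):

explained: PC1 0.6125 (61.25%), PC2 0.325 (32.5%), PC3 0.0625 (6.25%);  cumulative: 0.6125, 0.9375, 1


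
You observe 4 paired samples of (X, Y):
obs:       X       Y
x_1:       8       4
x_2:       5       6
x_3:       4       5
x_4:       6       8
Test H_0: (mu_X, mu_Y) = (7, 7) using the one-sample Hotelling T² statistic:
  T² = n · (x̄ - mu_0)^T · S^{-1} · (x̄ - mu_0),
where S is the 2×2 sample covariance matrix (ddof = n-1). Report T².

Step 1 — sample mean vector:
  mean(X) = (8 + 5 + 4 + 6) / 4 = 23/4 = 5.75
  mean(Y) = (4 + 6 + 5 + 8) / 4 = 23/4 = 5.75
  x̄ = (5.75, 5.75),  deviation x̄ - mu_0 = (5.75, 5.75) - (7, 7) = (-1.25, -1.25).

Step 2 — sample covariance matrix, S[i,j] = (1/(n-1)) · Σ_k (x_{k,i} - mean_i) · (x_{k,j} - mean_j), divisor n-1 = 3:
  S[X,X] = ((2.25)·(2.25) + (-0.75)·(-0.75) + (-1.75)·(-1.75) + (0.25)·(0.25)) / 3 = 8.75/3 = 2.9167
  S[X,Y] = ((2.25)·(-1.75) + (-0.75)·(0.25) + (-1.75)·(-0.75) + (0.25)·(2.25)) / 3 = -2.25/3 = -0.75
  S[Y,Y] = ((-1.75)·(-1.75) + (0.25)·(0.25) + (-0.75)·(-0.75) + (2.25)·(2.25)) / 3 = 8.75/3 = 2.9167
  S = [[2.9167, -0.75],
 [-0.75, 2.9167]].

Step 3 — invert S. det(S) = 2.9167·2.9167 - (-0.75)² = 7.9444.
  S^{-1} = (1/det) · [[d, -b], [-b, a]] = [[0.3671, 0.0944],
 [0.0944, 0.3671]].

Step 4 — quadratic form (x̄ - mu_0)^T · S^{-1} · (x̄ - mu_0):
  S^{-1} · (x̄ - mu_0) = (-0.5769, -0.5769),
  (x̄ - mu_0)^T · [...] = (-1.25)·(-0.5769) + (-1.25)·(-0.5769) = 1.4423.

Step 5 — scale by n: T² = 4 · 1.4423 = 5.7692.

T² ≈ 5.7692


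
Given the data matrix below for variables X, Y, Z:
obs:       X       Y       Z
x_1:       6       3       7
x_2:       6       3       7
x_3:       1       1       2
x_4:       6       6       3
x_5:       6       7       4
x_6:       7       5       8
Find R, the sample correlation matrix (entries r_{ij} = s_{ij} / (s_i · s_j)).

Step 1 — column means:
  mean(X) = (6 + 6 + 1 + 6 + 6 + 7) / 6 = 32/6 = 5.3333
  mean(Y) = (3 + 3 + 1 + 6 + 7 + 5) / 6 = 25/6 = 4.1667
  mean(Z) = (7 + 7 + 2 + 3 + 4 + 8) / 6 = 31/6 = 5.1667

Step 2 — sample variances and covariances s[i,j] = (1/(n-1)) · Σ_k (x_{k,i} - mean_i) · (x_{k,j} - mean_j), with n-1 = 5:
  s[X,X] = ((0.6667)·(0.6667) + (0.6667)·(0.6667) + (-4.3333)·(-4.3333) + (0.6667)·(0.6667) + (0.6667)·(0.6667) + (1.6667)·(1.6667)) / 5 = 23.3333/5 = 4.6667
  s[X,Y] = ((0.6667)·(-1.1667) + (0.6667)·(-1.1667) + (-4.3333)·(-3.1667) + (0.6667)·(1.8333) + (0.6667)·(2.8333) + (1.6667)·(0.8333)) / 5 = 16.6667/5 = 3.3333
  s[X,Z] = ((0.6667)·(1.8333) + (0.6667)·(1.8333) + (-4.3333)·(-3.1667) + (0.6667)·(-2.1667) + (0.6667)·(-1.1667) + (1.6667)·(2.8333)) / 5 = 18.6667/5 = 3.7333
  s[Y,Y] = ((-1.1667)·(-1.1667) + (-1.1667)·(-1.1667) + (-3.1667)·(-3.1667) + (1.8333)·(1.8333) + (2.8333)·(2.8333) + (0.8333)·(0.8333)) / 5 = 24.8333/5 = 4.9667
  s[Y,Z] = ((-1.1667)·(1.8333) + (-1.1667)·(1.8333) + (-3.1667)·(-3.1667) + (1.8333)·(-2.1667) + (2.8333)·(-1.1667) + (0.8333)·(2.8333)) / 5 = 0.8333/5 = 0.1667
  s[Z,Z] = ((1.8333)·(1.8333) + (1.8333)·(1.8333) + (-3.1667)·(-3.1667) + (-2.1667)·(-2.1667) + (-1.1667)·(-1.1667) + (2.8333)·(2.8333)) / 5 = 30.8333/5 = 6.1667
  Sample standard deviations s_i = √(s[i,i]):
  s(X) = √(4.6667) = 2.1602
  s(Y) = √(4.9667) = 2.2286
  s(Z) = √(6.1667) = 2.4833

Step 3 — r_{ij} = s_{ij} / (s_i · s_j):
  r[X,X] = 1 (diagonal).
  r[X,Y] = 3.3333 / (2.1602 · 2.2286) = 3.3333 / 4.8143 = 0.6924
  r[X,Z] = 3.7333 / (2.1602 · 2.4833) = 3.7333 / 5.3645 = 0.6959
  r[Y,Y] = 1 (diagonal).
  r[Y,Z] = 0.1667 / (2.2286 · 2.4833) = 0.1667 / 5.5342 = 0.0301
  r[Z,Z] = 1 (diagonal).

R is symmetric with unit diagonal. Assembling:

R = [[1, 0.6924, 0.6959],
 [0.6924, 1, 0.0301],
 [0.6959, 0.0301, 1]]


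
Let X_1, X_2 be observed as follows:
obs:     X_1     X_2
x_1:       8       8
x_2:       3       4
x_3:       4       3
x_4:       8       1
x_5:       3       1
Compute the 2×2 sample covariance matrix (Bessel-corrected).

Step 1 — column means:
  mean(X_1) = (8 + 3 + 4 + 8 + 3) / 5 = 26/5 = 5.2
  mean(X_2) = (8 + 4 + 3 + 1 + 1) / 5 = 17/5 = 3.4

Step 2 — sample covariance S[i,j] = (1/(n-1)) · Σ_k (x_{k,i} - mean_i) · (x_{k,j} - mean_j), with n-1 = 4.
  S[X_1,X_1] = ((2.8)·(2.8) + (-2.2)·(-2.2) + (-1.2)·(-1.2) + (2.8)·(2.8) + (-2.2)·(-2.2)) / 4 = 26.8/4 = 6.7
  S[X_1,X_2] = ((2.8)·(4.6) + (-2.2)·(0.6) + (-1.2)·(-0.4) + (2.8)·(-2.4) + (-2.2)·(-2.4)) / 4 = 10.6/4 = 2.65
  S[X_2,X_2] = ((4.6)·(4.6) + (0.6)·(0.6) + (-0.4)·(-0.4) + (-2.4)·(-2.4) + (-2.4)·(-2.4)) / 4 = 33.2/4 = 8.3

S is symmetric (S[j,i] = S[i,j]). Assembling:

S = [[6.7, 2.65],
 [2.65, 8.3]]


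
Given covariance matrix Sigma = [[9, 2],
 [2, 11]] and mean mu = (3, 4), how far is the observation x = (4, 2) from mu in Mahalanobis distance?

Step 1 — centre the observation: (x - mu) = (1, -2).

Step 2 — invert Sigma. det(Sigma) = 9·11 - (2)² = 95.
  Sigma^{-1} = (1/det) · [[d, -b], [-b, a]] = [[0.1158, -0.0211],
 [-0.0211, 0.0947]].

Step 3 — form the quadratic (x - mu)^T · Sigma^{-1} · (x - mu):
  Sigma^{-1} · (x - mu) = (0.1579, -0.2105).
  (x - mu)^T · [Sigma^{-1} · (x - mu)] = (1)·(0.1579) + (-2)·(-0.2105) = 0.5789.

Step 4 — take square root: d = √(0.5789) ≈ 0.7609.

d(x, mu) = √(0.5789) ≈ 0.7609


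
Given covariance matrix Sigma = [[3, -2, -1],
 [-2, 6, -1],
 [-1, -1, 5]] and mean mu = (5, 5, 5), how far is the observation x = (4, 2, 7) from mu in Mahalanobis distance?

Step 1 — centre the observation: (x - mu) = (-1, -3, 2).

Step 2 — invert Sigma (cofactor / det for 3×3, or solve directly):
  Sigma^{-1} = [[0.5088, 0.193, 0.1404],
 [0.193, 0.2456, 0.0877],
 [0.1404, 0.0877, 0.2456]].

Step 3 — form the quadratic (x - mu)^T · Sigma^{-1} · (x - mu):
  Sigma^{-1} · (x - mu) = (-0.807, -0.7544, 0.0877).
  (x - mu)^T · [Sigma^{-1} · (x - mu)] = (-1)·(-0.807) + (-3)·(-0.7544) + (2)·(0.0877) = 3.2456.

Step 4 — take square root: d = √(3.2456) ≈ 1.8016.

d(x, mu) = √(3.2456) ≈ 1.8016


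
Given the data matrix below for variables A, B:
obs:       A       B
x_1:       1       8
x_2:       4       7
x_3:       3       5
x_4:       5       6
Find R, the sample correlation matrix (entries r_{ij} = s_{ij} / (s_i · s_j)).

Step 1 — column means:
  mean(A) = (1 + 4 + 3 + 5) / 4 = 13/4 = 3.25
  mean(B) = (8 + 7 + 5 + 6) / 4 = 26/4 = 6.5

Step 2 — sample variances and covariances s[i,j] = (1/(n-1)) · Σ_k (x_{k,i} - mean_i) · (x_{k,j} - mean_j), with n-1 = 3:
  s[A,A] = ((-2.25)·(-2.25) + (0.75)·(0.75) + (-0.25)·(-0.25) + (1.75)·(1.75)) / 3 = 8.75/3 = 2.9167
  s[A,B] = ((-2.25)·(1.5) + (0.75)·(0.5) + (-0.25)·(-1.5) + (1.75)·(-0.5)) / 3 = -3.5/3 = -1.1667
  s[B,B] = ((1.5)·(1.5) + (0.5)·(0.5) + (-1.5)·(-1.5) + (-0.5)·(-0.5)) / 3 = 5/3 = 1.6667
  Sample standard deviations s_i = √(s[i,i]):
  s(A) = √(2.9167) = 1.7078
  s(B) = √(1.6667) = 1.291

Step 3 — r_{ij} = s_{ij} / (s_i · s_j):
  r[A,A] = 1 (diagonal).
  r[A,B] = -1.1667 / (1.7078 · 1.291) = -1.1667 / 2.2048 = -0.5292
  r[B,B] = 1 (diagonal).

R is symmetric with unit diagonal. Assembling:

R = [[1, -0.5292],
 [-0.5292, 1]]


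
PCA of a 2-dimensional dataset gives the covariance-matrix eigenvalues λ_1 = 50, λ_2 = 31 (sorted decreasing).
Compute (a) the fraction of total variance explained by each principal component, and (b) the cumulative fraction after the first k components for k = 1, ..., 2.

Step 1 — total variance = trace(Sigma) = Σ λ_i = 50 + 31 = 81.

Step 2 — fraction explained by component i = λ_i / Σ λ:
  PC1: 50/81 = 0.6173
  PC2: 31/81 = 0.3827

Step 3 — cumulative fraction after k components = (λ_1 + ... + λ_k) / Σ λ:
  k = 1: 50/81 = 0.6173
  k = 2: (50 + 31)/81 = 81/81 = 1

Summary (fraction, with percent):

explained: PC1 0.6173 (61.73%), PC2 0.3827 (38.27%);  cumulative: 0.6173, 1


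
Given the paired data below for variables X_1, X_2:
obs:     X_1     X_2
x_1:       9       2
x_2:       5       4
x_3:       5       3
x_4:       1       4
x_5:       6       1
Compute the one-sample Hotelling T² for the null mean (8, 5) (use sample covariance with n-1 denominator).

Step 1 — sample mean vector:
  mean(X_1) = (9 + 5 + 5 + 1 + 6) / 5 = 26/5 = 5.2
  mean(X_2) = (2 + 4 + 3 + 4 + 1) / 5 = 14/5 = 2.8
  x̄ = (5.2, 2.8),  deviation x̄ - mu_0 = (5.2, 2.8) - (8, 5) = (-2.8, -2.2).

Step 2 — sample covariance matrix, S[i,j] = (1/(n-1)) · Σ_k (x_{k,i} - mean_i) · (x_{k,j} - mean_j), divisor n-1 = 4:
  S[X_1,X_1] = ((3.8)·(3.8) + (-0.2)·(-0.2) + (-0.2)·(-0.2) + (-4.2)·(-4.2) + (0.8)·(0.8)) / 4 = 32.8/4 = 8.2
  S[X_1,X_2] = ((3.8)·(-0.8) + (-0.2)·(1.2) + (-0.2)·(0.2) + (-4.2)·(1.2) + (0.8)·(-1.8)) / 4 = -9.8/4 = -2.45
  S[X_2,X_2] = ((-0.8)·(-0.8) + (1.2)·(1.2) + (0.2)·(0.2) + (1.2)·(1.2) + (-1.8)·(-1.8)) / 4 = 6.8/4 = 1.7
  S = [[8.2, -2.45],
 [-2.45, 1.7]].

Step 3 — invert S. det(S) = 8.2·1.7 - (-2.45)² = 7.9375.
  S^{-1} = (1/det) · [[d, -b], [-b, a]] = [[0.2142, 0.3087],
 [0.3087, 1.0331]].

Step 4 — quadratic form (x̄ - mu_0)^T · S^{-1} · (x̄ - mu_0):
  S^{-1} · (x̄ - mu_0) = (-1.2787, -3.137),
  (x̄ - mu_0)^T · [...] = (-2.8)·(-1.2787) + (-2.2)·(-3.137) = 10.4819.

Step 5 — scale by n: T² = 5 · 10.4819 = 52.4094.

T² ≈ 52.4094


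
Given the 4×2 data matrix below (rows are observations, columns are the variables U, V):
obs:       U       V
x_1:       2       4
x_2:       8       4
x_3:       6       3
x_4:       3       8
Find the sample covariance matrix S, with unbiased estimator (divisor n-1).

Step 1 — column means:
  mean(U) = (2 + 8 + 6 + 3) / 4 = 19/4 = 4.75
  mean(V) = (4 + 4 + 3 + 8) / 4 = 19/4 = 4.75

Step 2 — sample covariance S[i,j] = (1/(n-1)) · Σ_k (x_{k,i} - mean_i) · (x_{k,j} - mean_j), with n-1 = 3.
  S[U,U] = ((-2.75)·(-2.75) + (3.25)·(3.25) + (1.25)·(1.25) + (-1.75)·(-1.75)) / 3 = 22.75/3 = 7.5833
  S[U,V] = ((-2.75)·(-0.75) + (3.25)·(-0.75) + (1.25)·(-1.75) + (-1.75)·(3.25)) / 3 = -8.25/3 = -2.75
  S[V,V] = ((-0.75)·(-0.75) + (-0.75)·(-0.75) + (-1.75)·(-1.75) + (3.25)·(3.25)) / 3 = 14.75/3 = 4.9167

S is symmetric (S[j,i] = S[i,j]). Assembling:

S = [[7.5833, -2.75],
 [-2.75, 4.9167]]


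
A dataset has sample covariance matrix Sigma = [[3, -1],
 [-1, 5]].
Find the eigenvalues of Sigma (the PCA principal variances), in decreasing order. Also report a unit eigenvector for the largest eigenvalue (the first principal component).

Step 1 — characteristic polynomial of 2×2 Sigma:
  det(Sigma - λI) = λ² - trace · λ + det = 0.
  trace = 3 + 5 = 8, det = 3·5 - (-1)² = 14.
Step 2 — discriminant:
  Δ = trace² - 4·det = 64 - 56 = 8.
Step 3 — eigenvalues:
  λ = (trace ± √Δ)/2 = (8 ± 2.8284)/2,
  λ_1 = 5.4142,  λ_2 = 2.5858.

Step 4 — unit eigenvector for λ_1: solve (Sigma - λ_1 I)v = 0. First row:
  (3 - 5.4142)·v_x + (-1)·v_y = 0, i.e. (-2.4142)·v_x + (-1)·v_y = 0,
  so v ∝ (b, λ_1 - a) = (-1, 2.4142); multiply by -1 so the first entry is positive: u = (1, -2.4142).
  ||u|| = √((1)² + (-2.4142)²) = √(6.8284) ≈ 2.6131,
  v_1 = u/||u|| ≈ (0.3827, -0.9239) (||v_1|| = 1).

λ_1 = 5.4142,  λ_2 = 2.5858;  v_1 ≈ (0.3827, -0.9239)


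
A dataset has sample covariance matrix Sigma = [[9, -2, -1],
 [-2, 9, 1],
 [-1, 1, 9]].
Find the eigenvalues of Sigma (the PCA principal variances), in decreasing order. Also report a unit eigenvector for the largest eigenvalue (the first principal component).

Step 1 — characteristic polynomial p(λ) = det(λI - Sigma) = λ³ - tr·λ² + c_1·λ - det, where tr = trace, c_1 = sum of the principal 2×2 minors, det = det(Sigma):
  tr = 9 + 9 + 9 = 27,
  c_1 = (9·9 - (-2)²) + (9·9 - (-1)²) + (9·9 - (1)²) = 77 + 80 + 80 = 237,
  det = 9·(9·9 - (1)²) - (-2)·((-2)·9 - (1)·(-1)) + (-1)·((-2)·(1) - 9·(-1)) = 9·(80) - (-2)·(-17) + (-1)·(7) = 679.
  So p(λ) = λ³ - 27λ² + 237λ - 679.
Step 2 — look for an integer root (rational root theorem: any rational root is an integer divisor of 679). Testing λ = 7:
  p(7) = 343 - 1323 + 1659 - 679 = 0  ✓
  Dividing out (λ - 7): p(λ) = (λ - 7)(λ² - 20λ + 97).
Step 3 — remaining eigenvalues from the quadratic λ² - 20λ + 97 = 0:
  Δ = 20² - 4·97 = 400 - 388 = 12,  λ = (20 ± √12)/2 = (20 ± 3.4641)/2 ≈ 11.7321 or 8.2679.
  Sorted: λ_1 = 11.7321,  λ_2 = 8.2679,  λ_3 = 7  (check: sum = 27 = tr ✓).

Step 4 — unit eigenvector for λ_1 ≈ 11.7321: v spans the null space of (Sigma - λ_1 I), whose rows are
  r_1 = (-2.7321, -2, -1),  r_2 = (-2, -2.7321, 1),  r_3 = (-1, 1, -2.7321).
  v is orthogonal to every row, so take v ∝ r_1 × r_2 = ((-2)·(1) - (-1)·(-2.7321), (-1)·(-2) - (-2.7321)·(1), (-2.7321)·(-2.7321) - (-2)·(-2)) ≈ (-4.7321, 4.7321, 3.4641).
  Rescale (multiply by -1 so the first nonzero entry is positive): u = (4.7321, -4.7321, -3.4641).
  ||u|| = √((4.7321)² + (-4.7321)² + (-3.4641)²) = √(56.7846) ≈ 7.5356,  v_1 = u/||u|| ≈ (0.628, -0.628, -0.4597) (||v_1|| = 1).

λ_1 = 11.7321,  λ_2 = 8.2679,  λ_3 = 7;  v_1 ≈ (0.628, -0.628, -0.4597)


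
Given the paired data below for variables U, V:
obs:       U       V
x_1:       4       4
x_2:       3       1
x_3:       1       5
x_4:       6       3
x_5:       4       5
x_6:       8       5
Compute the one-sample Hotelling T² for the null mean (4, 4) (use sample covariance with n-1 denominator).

Step 1 — sample mean vector:
  mean(U) = (4 + 3 + 1 + 6 + 4 + 8) / 6 = 26/6 = 4.3333
  mean(V) = (4 + 1 + 5 + 3 + 5 + 5) / 6 = 23/6 = 3.8333
  x̄ = (4.3333, 3.8333),  deviation x̄ - mu_0 = (4.3333, 3.8333) - (4, 4) = (0.3333, -0.1667).

Step 2 — sample covariance matrix, S[i,j] = (1/(n-1)) · Σ_k (x_{k,i} - mean_i) · (x_{k,j} - mean_j), divisor n-1 = 5:
  S[U,U] = ((-0.3333)·(-0.3333) + (-1.3333)·(-1.3333) + (-3.3333)·(-3.3333) + (1.6667)·(1.6667) + (-0.3333)·(-0.3333) + (3.6667)·(3.6667)) / 5 = 29.3333/5 = 5.8667
  S[U,V] = ((-0.3333)·(0.1667) + (-1.3333)·(-2.8333) + (-3.3333)·(1.1667) + (1.6667)·(-0.8333) + (-0.3333)·(1.1667) + (3.6667)·(1.1667)) / 5 = 2.3333/5 = 0.4667
  S[V,V] = ((0.1667)·(0.1667) + (-2.8333)·(-2.8333) + (1.1667)·(1.1667) + (-0.8333)·(-0.8333) + (1.1667)·(1.1667) + (1.1667)·(1.1667)) / 5 = 12.8333/5 = 2.5667
  S = [[5.8667, 0.4667],
 [0.4667, 2.5667]].

Step 3 — invert S. det(S) = 5.8667·2.5667 - (0.4667)² = 14.84.
  S^{-1} = (1/det) · [[d, -b], [-b, a]] = [[0.173, -0.0314],
 [-0.0314, 0.3953]].

Step 4 — quadratic form (x̄ - mu_0)^T · S^{-1} · (x̄ - mu_0):
  S^{-1} · (x̄ - mu_0) = (0.0629, -0.0764),
  (x̄ - mu_0)^T · [...] = (0.3333)·(0.0629) + (-0.1667)·(-0.0764) = 0.0337.

Step 5 — scale by n: T² = 6 · 0.0337 = 0.2022.

T² ≈ 0.2022


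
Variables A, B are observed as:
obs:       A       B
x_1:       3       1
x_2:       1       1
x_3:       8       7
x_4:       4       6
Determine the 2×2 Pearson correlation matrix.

Step 1 — column means:
  mean(A) = (3 + 1 + 8 + 4) / 4 = 16/4 = 4
  mean(B) = (1 + 1 + 7 + 6) / 4 = 15/4 = 3.75

Step 2 — sample variances and covariances s[i,j] = (1/(n-1)) · Σ_k (x_{k,i} - mean_i) · (x_{k,j} - mean_j), with n-1 = 3:
  s[A,A] = ((-1)·(-1) + (-3)·(-3) + (4)·(4) + (0)·(0)) / 3 = 26/3 = 8.6667
  s[A,B] = ((-1)·(-2.75) + (-3)·(-2.75) + (4)·(3.25) + (0)·(2.25)) / 3 = 24/3 = 8
  s[B,B] = ((-2.75)·(-2.75) + (-2.75)·(-2.75) + (3.25)·(3.25) + (2.25)·(2.25)) / 3 = 30.75/3 = 10.25
  Sample standard deviations s_i = √(s[i,i]):
  s(A) = √(8.6667) = 2.9439
  s(B) = √(10.25) = 3.2016

Step 3 — r_{ij} = s_{ij} / (s_i · s_j):
  r[A,A] = 1 (diagonal).
  r[A,B] = 8 / (2.9439 · 3.2016) = 8 / 9.4251 = 0.8488
  r[B,B] = 1 (diagonal).

R is symmetric with unit diagonal. Assembling:

R = [[1, 0.8488],
 [0.8488, 1]]


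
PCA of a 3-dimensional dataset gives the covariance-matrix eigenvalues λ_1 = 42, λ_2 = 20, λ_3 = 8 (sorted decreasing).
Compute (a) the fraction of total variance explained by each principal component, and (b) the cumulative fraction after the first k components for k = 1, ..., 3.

Step 1 — total variance = trace(Sigma) = Σ λ_i = 42 + 20 + 8 = 70.

Step 2 — fraction explained by component i = λ_i / Σ λ:
  PC1: 42/70 = 0.6
  PC2: 20/70 = 0.2857
  PC3: 8/70 = 0.1143

Step 3 — cumulative fraction after k components = (λ_1 + ... + λ_k) / Σ λ:
  k = 1: 42/70 = 0.6
  k = 2: (42 + 20)/70 = 62/70 = 0.8857
  k = 3: (42 + 20 + 8)/70 = 70/70 = 1

Summary (fraction, with percent):

explained: PC1 0.6 (60%), PC2 0.2857 (28.57%), PC3 0.1143 (11.43%);  cumulative: 0.6, 0.8857, 1


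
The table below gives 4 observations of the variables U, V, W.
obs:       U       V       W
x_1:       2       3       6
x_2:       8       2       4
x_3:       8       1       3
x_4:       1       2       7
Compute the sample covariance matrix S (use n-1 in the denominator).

Step 1 — column means:
  mean(U) = (2 + 8 + 8 + 1) / 4 = 19/4 = 4.75
  mean(V) = (3 + 2 + 1 + 2) / 4 = 8/4 = 2
  mean(W) = (6 + 4 + 3 + 7) / 4 = 20/4 = 5

Step 2 — sample covariance S[i,j] = (1/(n-1)) · Σ_k (x_{k,i} - mean_i) · (x_{k,j} - mean_j), with n-1 = 3.
  S[U,U] = ((-2.75)·(-2.75) + (3.25)·(3.25) + (3.25)·(3.25) + (-3.75)·(-3.75)) / 3 = 42.75/3 = 14.25
  S[U,V] = ((-2.75)·(1) + (3.25)·(0) + (3.25)·(-1) + (-3.75)·(0)) / 3 = -6/3 = -2
  S[U,W] = ((-2.75)·(1) + (3.25)·(-1) + (3.25)·(-2) + (-3.75)·(2)) / 3 = -20/3 = -6.6667
  S[V,V] = ((1)·(1) + (0)·(0) + (-1)·(-1) + (0)·(0)) / 3 = 2/3 = 0.6667
  S[V,W] = ((1)·(1) + (0)·(-1) + (-1)·(-2) + (0)·(2)) / 3 = 3/3 = 1
  S[W,W] = ((1)·(1) + (-1)·(-1) + (-2)·(-2) + (2)·(2)) / 3 = 10/3 = 3.3333

S is symmetric (S[j,i] = S[i,j]). Assembling:

S = [[14.25, -2, -6.6667],
 [-2, 0.6667, 1],
 [-6.6667, 1, 3.3333]]


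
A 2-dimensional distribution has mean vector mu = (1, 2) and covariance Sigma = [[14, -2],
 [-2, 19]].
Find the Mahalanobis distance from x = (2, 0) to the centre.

Step 1 — centre the observation: (x - mu) = (1, -2).

Step 2 — invert Sigma. det(Sigma) = 14·19 - (-2)² = 262.
  Sigma^{-1} = (1/det) · [[d, -b], [-b, a]] = [[0.0725, 0.0076],
 [0.0076, 0.0534]].

Step 3 — form the quadratic (x - mu)^T · Sigma^{-1} · (x - mu):
  Sigma^{-1} · (x - mu) = (0.0573, -0.0992).
  (x - mu)^T · [Sigma^{-1} · (x - mu)] = (1)·(0.0573) + (-2)·(-0.0992) = 0.2557.

Step 4 — take square root: d = √(0.2557) ≈ 0.5057.

d(x, mu) = √(0.2557) ≈ 0.5057


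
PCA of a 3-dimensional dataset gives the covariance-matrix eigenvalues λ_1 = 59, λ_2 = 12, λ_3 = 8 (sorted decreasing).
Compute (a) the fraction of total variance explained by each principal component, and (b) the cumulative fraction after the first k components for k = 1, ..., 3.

Step 1 — total variance = trace(Sigma) = Σ λ_i = 59 + 12 + 8 = 79.

Step 2 — fraction explained by component i = λ_i / Σ λ:
  PC1: 59/79 = 0.7468
  PC2: 12/79 = 0.1519
  PC3: 8/79 = 0.1013

Step 3 — cumulative fraction after k components = (λ_1 + ... + λ_k) / Σ λ:
  k = 1: 59/79 = 0.7468
  k = 2: (59 + 12)/79 = 71/79 = 0.8987
  k = 3: (59 + 12 + 8)/79 = 79/79 = 1

Summary (fraction, with percent):

explained: PC1 0.7468 (74.68%), PC2 0.1519 (15.19%), PC3 0.1013 (10.13%);  cumulative: 0.7468, 0.8987, 1


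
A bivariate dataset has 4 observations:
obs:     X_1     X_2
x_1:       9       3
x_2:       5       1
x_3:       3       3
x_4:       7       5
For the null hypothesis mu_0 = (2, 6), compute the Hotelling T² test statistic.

Step 1 — sample mean vector:
  mean(X_1) = (9 + 5 + 3 + 7) / 4 = 24/4 = 6
  mean(X_2) = (3 + 1 + 3 + 5) / 4 = 12/4 = 3
  x̄ = (6, 3),  deviation x̄ - mu_0 = (6, 3) - (2, 6) = (4, -3).

Step 2 — sample covariance matrix, S[i,j] = (1/(n-1)) · Σ_k (x_{k,i} - mean_i) · (x_{k,j} - mean_j), divisor n-1 = 3:
  S[X_1,X_1] = ((3)·(3) + (-1)·(-1) + (-3)·(-3) + (1)·(1)) / 3 = 20/3 = 6.6667
  S[X_1,X_2] = ((3)·(0) + (-1)·(-2) + (-3)·(0) + (1)·(2)) / 3 = 4/3 = 1.3333
  S[X_2,X_2] = ((0)·(0) + (-2)·(-2) + (0)·(0) + (2)·(2)) / 3 = 8/3 = 2.6667
  S = [[6.6667, 1.3333],
 [1.3333, 2.6667]].

Step 3 — invert S. det(S) = 6.6667·2.6667 - (1.3333)² = 16.
  S^{-1} = (1/det) · [[d, -b], [-b, a]] = [[0.1667, -0.0833],
 [-0.0833, 0.4167]].

Step 4 — quadratic form (x̄ - mu_0)^T · S^{-1} · (x̄ - mu_0):
  S^{-1} · (x̄ - mu_0) = (0.9167, -1.5833),
  (x̄ - mu_0)^T · [...] = (4)·(0.9167) + (-3)·(-1.5833) = 8.4167.

Step 5 — scale by n: T² = 4 · 8.4167 = 33.6667.

T² ≈ 33.6667


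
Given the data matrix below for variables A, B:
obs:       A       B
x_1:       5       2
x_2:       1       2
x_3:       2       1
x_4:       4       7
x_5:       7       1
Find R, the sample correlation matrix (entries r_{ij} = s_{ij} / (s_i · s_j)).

Step 1 — column means:
  mean(A) = (5 + 1 + 2 + 4 + 7) / 5 = 19/5 = 3.8
  mean(B) = (2 + 2 + 1 + 7 + 1) / 5 = 13/5 = 2.6

Step 2 — sample variances and covariances s[i,j] = (1/(n-1)) · Σ_k (x_{k,i} - mean_i) · (x_{k,j} - mean_j), with n-1 = 4:
  s[A,A] = ((1.2)·(1.2) + (-2.8)·(-2.8) + (-1.8)·(-1.8) + (0.2)·(0.2) + (3.2)·(3.2)) / 4 = 22.8/4 = 5.7
  s[A,B] = ((1.2)·(-0.6) + (-2.8)·(-0.6) + (-1.8)·(-1.6) + (0.2)·(4.4) + (3.2)·(-1.6)) / 4 = -0.4/4 = -0.1
  s[B,B] = ((-0.6)·(-0.6) + (-0.6)·(-0.6) + (-1.6)·(-1.6) + (4.4)·(4.4) + (-1.6)·(-1.6)) / 4 = 25.2/4 = 6.3
  Sample standard deviations s_i = √(s[i,i]):
  s(A) = √(5.7) = 2.3875
  s(B) = √(6.3) = 2.51

Step 3 — r_{ij} = s_{ij} / (s_i · s_j):
  r[A,A] = 1 (diagonal).
  r[A,B] = -0.1 / (2.3875 · 2.51) = -0.1 / 5.9925 = -0.0167
  r[B,B] = 1 (diagonal).

R is symmetric with unit diagonal. Assembling:

R = [[1, -0.0167],
 [-0.0167, 1]]


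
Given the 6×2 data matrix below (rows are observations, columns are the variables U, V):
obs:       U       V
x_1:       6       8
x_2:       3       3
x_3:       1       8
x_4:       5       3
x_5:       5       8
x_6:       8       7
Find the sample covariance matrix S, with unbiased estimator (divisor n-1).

Step 1 — column means:
  mean(U) = (6 + 3 + 1 + 5 + 5 + 8) / 6 = 28/6 = 4.6667
  mean(V) = (8 + 3 + 8 + 3 + 8 + 7) / 6 = 37/6 = 6.1667

Step 2 — sample covariance S[i,j] = (1/(n-1)) · Σ_k (x_{k,i} - mean_i) · (x_{k,j} - mean_j), with n-1 = 5.
  S[U,U] = ((1.3333)·(1.3333) + (-1.6667)·(-1.6667) + (-3.6667)·(-3.6667) + (0.3333)·(0.3333) + (0.3333)·(0.3333) + (3.3333)·(3.3333)) / 5 = 29.3333/5 = 5.8667
  S[U,V] = ((1.3333)·(1.8333) + (-1.6667)·(-3.1667) + (-3.6667)·(1.8333) + (0.3333)·(-3.1667) + (0.3333)·(1.8333) + (3.3333)·(0.8333)) / 5 = 3.3333/5 = 0.6667
  S[V,V] = ((1.8333)·(1.8333) + (-3.1667)·(-3.1667) + (1.8333)·(1.8333) + (-3.1667)·(-3.1667) + (1.8333)·(1.8333) + (0.8333)·(0.8333)) / 5 = 30.8333/5 = 6.1667

S is symmetric (S[j,i] = S[i,j]). Assembling:

S = [[5.8667, 0.6667],
 [0.6667, 6.1667]]


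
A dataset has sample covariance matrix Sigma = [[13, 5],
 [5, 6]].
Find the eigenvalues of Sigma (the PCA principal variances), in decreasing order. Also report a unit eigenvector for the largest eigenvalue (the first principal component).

Step 1 — characteristic polynomial of 2×2 Sigma:
  det(Sigma - λI) = λ² - trace · λ + det = 0.
  trace = 13 + 6 = 19, det = 13·6 - (5)² = 53.
Step 2 — discriminant:
  Δ = trace² - 4·det = 361 - 212 = 149.
Step 3 — eigenvalues:
  λ = (trace ± √Δ)/2 = (19 ± 12.2066)/2,
  λ_1 = 15.6033,  λ_2 = 3.3967.

Step 4 — unit eigenvector for λ_1: solve (Sigma - λ_1 I)v = 0. First row:
  (13 - 15.6033)·v_x + (5)·v_y = 0, i.e. (-2.6033)·v_x + (5)·v_y = 0,
  so v ∝ (b, λ_1 - a) = (5, 2.6033) = u.
  ||u|| = √((5)² + (2.6033)²) = √(31.7771) ≈ 5.6371,
  v_1 = u/||u|| ≈ (0.887, 0.4618) (||v_1|| = 1).

λ_1 = 15.6033,  λ_2 = 3.3967;  v_1 ≈ (0.887, 0.4618)


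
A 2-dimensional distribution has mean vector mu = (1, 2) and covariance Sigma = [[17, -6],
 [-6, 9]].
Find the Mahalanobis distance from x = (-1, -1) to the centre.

Step 1 — centre the observation: (x - mu) = (-2, -3).

Step 2 — invert Sigma. det(Sigma) = 17·9 - (-6)² = 117.
  Sigma^{-1} = (1/det) · [[d, -b], [-b, a]] = [[0.0769, 0.0513],
 [0.0513, 0.1453]].

Step 3 — form the quadratic (x - mu)^T · Sigma^{-1} · (x - mu):
  Sigma^{-1} · (x - mu) = (-0.3077, -0.5385).
  (x - mu)^T · [Sigma^{-1} · (x - mu)] = (-2)·(-0.3077) + (-3)·(-0.5385) = 2.2308.

Step 4 — take square root: d = √(2.2308) ≈ 1.4936.

d(x, mu) = √(2.2308) ≈ 1.4936


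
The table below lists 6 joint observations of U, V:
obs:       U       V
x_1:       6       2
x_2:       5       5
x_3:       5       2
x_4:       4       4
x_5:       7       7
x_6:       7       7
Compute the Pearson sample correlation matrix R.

Step 1 — column means:
  mean(U) = (6 + 5 + 5 + 4 + 7 + 7) / 6 = 34/6 = 5.6667
  mean(V) = (2 + 5 + 2 + 4 + 7 + 7) / 6 = 27/6 = 4.5

Step 2 — sample variances and covariances s[i,j] = (1/(n-1)) · Σ_k (x_{k,i} - mean_i) · (x_{k,j} - mean_j), with n-1 = 5:
  s[U,U] = ((0.3333)·(0.3333) + (-0.6667)·(-0.6667) + (-0.6667)·(-0.6667) + (-1.6667)·(-1.6667) + (1.3333)·(1.3333) + (1.3333)·(1.3333)) / 5 = 7.3333/5 = 1.4667
  s[U,V] = ((0.3333)·(-2.5) + (-0.6667)·(0.5) + (-0.6667)·(-2.5) + (-1.6667)·(-0.5) + (1.3333)·(2.5) + (1.3333)·(2.5)) / 5 = 8/5 = 1.6
  s[V,V] = ((-2.5)·(-2.5) + (0.5)·(0.5) + (-2.5)·(-2.5) + (-0.5)·(-0.5) + (2.5)·(2.5) + (2.5)·(2.5)) / 5 = 25.5/5 = 5.1
  Sample standard deviations s_i = √(s[i,i]):
  s(U) = √(1.4667) = 1.2111
  s(V) = √(5.1) = 2.2583

Step 3 — r_{ij} = s_{ij} / (s_i · s_j):
  r[U,U] = 1 (diagonal).
  r[U,V] = 1.6 / (1.2111 · 2.2583) = 1.6 / 2.735 = 0.585
  r[V,V] = 1 (diagonal).

R is symmetric with unit diagonal. Assembling:

R = [[1, 0.585],
 [0.585, 1]]


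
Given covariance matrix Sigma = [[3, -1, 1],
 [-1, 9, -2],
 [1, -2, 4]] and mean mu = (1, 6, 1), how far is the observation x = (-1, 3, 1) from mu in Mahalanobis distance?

Step 1 — centre the observation: (x - mu) = (-2, -3, 0).

Step 2 — invert Sigma (cofactor / det for 3×3, or solve directly):
  Sigma^{-1} = [[0.3678, 0.023, -0.0805],
 [0.023, 0.1264, 0.0575],
 [-0.0805, 0.0575, 0.2989]].

Step 3 — form the quadratic (x - mu)^T · Sigma^{-1} · (x - mu):
  Sigma^{-1} · (x - mu) = (-0.8046, -0.4253, -0.0115).
  (x - mu)^T · [Sigma^{-1} · (x - mu)] = (-2)·(-0.8046) + (-3)·(-0.4253) + (0)·(-0.0115) = 2.8851.

Step 4 — take square root: d = √(2.8851) ≈ 1.6985.

d(x, mu) = √(2.8851) ≈ 1.6985


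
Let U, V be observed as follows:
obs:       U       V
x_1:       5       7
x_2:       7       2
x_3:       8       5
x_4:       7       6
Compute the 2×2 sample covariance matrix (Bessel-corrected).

Step 1 — column means:
  mean(U) = (5 + 7 + 8 + 7) / 4 = 27/4 = 6.75
  mean(V) = (7 + 2 + 5 + 6) / 4 = 20/4 = 5

Step 2 — sample covariance S[i,j] = (1/(n-1)) · Σ_k (x_{k,i} - mean_i) · (x_{k,j} - mean_j), with n-1 = 3.
  S[U,U] = ((-1.75)·(-1.75) + (0.25)·(0.25) + (1.25)·(1.25) + (0.25)·(0.25)) / 3 = 4.75/3 = 1.5833
  S[U,V] = ((-1.75)·(2) + (0.25)·(-3) + (1.25)·(0) + (0.25)·(1)) / 3 = -4/3 = -1.3333
  S[V,V] = ((2)·(2) + (-3)·(-3) + (0)·(0) + (1)·(1)) / 3 = 14/3 = 4.6667

S is symmetric (S[j,i] = S[i,j]). Assembling:

S = [[1.5833, -1.3333],
 [-1.3333, 4.6667]]


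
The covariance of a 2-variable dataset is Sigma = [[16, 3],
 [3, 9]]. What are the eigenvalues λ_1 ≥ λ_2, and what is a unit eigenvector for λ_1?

Step 1 — characteristic polynomial of 2×2 Sigma:
  det(Sigma - λI) = λ² - trace · λ + det = 0.
  trace = 16 + 9 = 25, det = 16·9 - (3)² = 135.
Step 2 — discriminant:
  Δ = trace² - 4·det = 625 - 540 = 85.
Step 3 — eigenvalues:
  λ = (trace ± √Δ)/2 = (25 ± 9.2195)/2,
  λ_1 = 17.1098,  λ_2 = 7.8902.

Step 4 — unit eigenvector for λ_1: solve (Sigma - λ_1 I)v = 0. First row:
  (16 - 17.1098)·v_x + (3)·v_y = 0, i.e. (-1.1098)·v_x + (3)·v_y = 0,
  so v ∝ (b, λ_1 - a) = (3, 1.1098) = u.
  ||u|| = √((3)² + (1.1098)²) = √(10.2316) ≈ 3.1987,
  v_1 = u/||u|| ≈ (0.9379, 0.3469) (||v_1|| = 1).

λ_1 = 17.1098,  λ_2 = 7.8902;  v_1 ≈ (0.9379, 0.3469)


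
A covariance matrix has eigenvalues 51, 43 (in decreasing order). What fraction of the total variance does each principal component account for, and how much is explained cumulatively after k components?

Step 1 — total variance = trace(Sigma) = Σ λ_i = 51 + 43 = 94.

Step 2 — fraction explained by component i = λ_i / Σ λ:
  PC1: 51/94 = 0.5426
  PC2: 43/94 = 0.4574

Step 3 — cumulative fraction after k components = (λ_1 + ... + λ_k) / Σ λ:
  k = 1: 51/94 = 0.5426
  k = 2: (51 + 43)/94 = 94/94 = 1

Summary (fraction, with percent):

explained: PC1 0.5426 (54.26%), PC2 0.4574 (45.74%);  cumulative: 0.5426, 1


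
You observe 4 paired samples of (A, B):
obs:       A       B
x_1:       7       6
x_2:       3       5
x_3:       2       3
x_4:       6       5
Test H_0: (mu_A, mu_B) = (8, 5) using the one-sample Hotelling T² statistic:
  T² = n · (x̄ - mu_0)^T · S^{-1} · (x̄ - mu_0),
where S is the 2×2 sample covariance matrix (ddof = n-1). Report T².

Step 1 — sample mean vector:
  mean(A) = (7 + 3 + 2 + 6) / 4 = 18/4 = 4.5
  mean(B) = (6 + 5 + 3 + 5) / 4 = 19/4 = 4.75
  x̄ = (4.5, 4.75),  deviation x̄ - mu_0 = (4.5, 4.75) - (8, 5) = (-3.5, -0.25).

Step 2 — sample covariance matrix, S[i,j] = (1/(n-1)) · Σ_k (x_{k,i} - mean_i) · (x_{k,j} - mean_j), divisor n-1 = 3:
  S[A,A] = ((2.5)·(2.5) + (-1.5)·(-1.5) + (-2.5)·(-2.5) + (1.5)·(1.5)) / 3 = 17/3 = 5.6667
  S[A,B] = ((2.5)·(1.25) + (-1.5)·(0.25) + (-2.5)·(-1.75) + (1.5)·(0.25)) / 3 = 7.5/3 = 2.5
  S[B,B] = ((1.25)·(1.25) + (0.25)·(0.25) + (-1.75)·(-1.75) + (0.25)·(0.25)) / 3 = 4.75/3 = 1.5833
  S = [[5.6667, 2.5],
 [2.5, 1.5833]].

Step 3 — invert S. det(S) = 5.6667·1.5833 - (2.5)² = 2.7222.
  S^{-1} = (1/det) · [[d, -b], [-b, a]] = [[0.5816, -0.9184],
 [-0.9184, 2.0816]].

Step 4 — quadratic form (x̄ - mu_0)^T · S^{-1} · (x̄ - mu_0):
  S^{-1} · (x̄ - mu_0) = (-1.8061, 2.6939),
  (x̄ - mu_0)^T · [...] = (-3.5)·(-1.8061) + (-0.25)·(2.6939) = 5.648.

Step 5 — scale by n: T² = 4 · 5.648 = 22.5918.

T² ≈ 22.5918


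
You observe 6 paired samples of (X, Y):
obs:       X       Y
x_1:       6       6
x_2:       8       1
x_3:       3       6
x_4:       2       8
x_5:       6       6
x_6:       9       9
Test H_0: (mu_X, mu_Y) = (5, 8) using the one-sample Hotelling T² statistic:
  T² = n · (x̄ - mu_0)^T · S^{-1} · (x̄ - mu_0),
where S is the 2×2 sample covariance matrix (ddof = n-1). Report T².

Step 1 — sample mean vector:
  mean(X) = (6 + 8 + 3 + 2 + 6 + 9) / 6 = 34/6 = 5.6667
  mean(Y) = (6 + 1 + 6 + 8 + 6 + 9) / 6 = 36/6 = 6
  x̄ = (5.6667, 6),  deviation x̄ - mu_0 = (5.6667, 6) - (5, 8) = (0.6667, -2).

Step 2 — sample covariance matrix, S[i,j] = (1/(n-1)) · Σ_k (x_{k,i} - mean_i) · (x_{k,j} - mean_j), divisor n-1 = 5:
  S[X,X] = ((0.3333)·(0.3333) + (2.3333)·(2.3333) + (-2.6667)·(-2.6667) + (-3.6667)·(-3.6667) + (0.3333)·(0.3333) + (3.3333)·(3.3333)) / 5 = 37.3333/5 = 7.4667
  S[X,Y] = ((0.3333)·(0) + (2.3333)·(-5) + (-2.6667)·(0) + (-3.6667)·(2) + (0.3333)·(0) + (3.3333)·(3)) / 5 = -9/5 = -1.8
  S[Y,Y] = ((0)·(0) + (-5)·(-5) + (0)·(0) + (2)·(2) + (0)·(0) + (3)·(3)) / 5 = 38/5 = 7.6
  S = [[7.4667, -1.8],
 [-1.8, 7.6]].

Step 3 — invert S. det(S) = 7.4667·7.6 - (-1.8)² = 53.5067.
  S^{-1} = (1/det) · [[d, -b], [-b, a]] = [[0.142, 0.0336],
 [0.0336, 0.1395]].

Step 4 — quadratic form (x̄ - mu_0)^T · S^{-1} · (x̄ - mu_0):
  S^{-1} · (x̄ - mu_0) = (0.0274, -0.2567),
  (x̄ - mu_0)^T · [...] = (0.6667)·(0.0274) + (-2)·(-0.2567) = 0.5316.

Step 5 — scale by n: T² = 6 · 0.5316 = 3.1896.

T² ≈ 3.1896


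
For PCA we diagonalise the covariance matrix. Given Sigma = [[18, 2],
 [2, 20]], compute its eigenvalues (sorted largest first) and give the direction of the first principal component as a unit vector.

Step 1 — characteristic polynomial of 2×2 Sigma:
  det(Sigma - λI) = λ² - trace · λ + det = 0.
  trace = 18 + 20 = 38, det = 18·20 - (2)² = 356.
Step 2 — discriminant:
  Δ = trace² - 4·det = 1444 - 1424 = 20.
Step 3 — eigenvalues:
  λ = (trace ± √Δ)/2 = (38 ± 4.4721)/2,
  λ_1 = 21.2361,  λ_2 = 16.7639.

Step 4 — unit eigenvector for λ_1: solve (Sigma - λ_1 I)v = 0. First row:
  (18 - 21.2361)·v_x + (2)·v_y = 0, i.e. (-3.2361)·v_x + (2)·v_y = 0,
  so v ∝ (b, λ_1 - a) = (2, 3.2361) = u.
  ||u|| = √((2)² + (3.2361)²) = √(14.4721) ≈ 3.8042,
  v_1 = u/||u|| ≈ (0.5257, 0.8507) (||v_1|| = 1).

λ_1 = 21.2361,  λ_2 = 16.7639;  v_1 ≈ (0.5257, 0.8507)


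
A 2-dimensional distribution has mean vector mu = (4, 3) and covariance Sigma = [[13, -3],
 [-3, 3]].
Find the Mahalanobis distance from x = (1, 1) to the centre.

Step 1 — centre the observation: (x - mu) = (-3, -2).

Step 2 — invert Sigma. det(Sigma) = 13·3 - (-3)² = 30.
  Sigma^{-1} = (1/det) · [[d, -b], [-b, a]] = [[0.1, 0.1],
 [0.1, 0.4333]].

Step 3 — form the quadratic (x - mu)^T · Sigma^{-1} · (x - mu):
  Sigma^{-1} · (x - mu) = (-0.5, -1.1667).
  (x - mu)^T · [Sigma^{-1} · (x - mu)] = (-3)·(-0.5) + (-2)·(-1.1667) = 3.8333.

Step 4 — take square root: d = √(3.8333) ≈ 1.9579.

d(x, mu) = √(3.8333) ≈ 1.9579


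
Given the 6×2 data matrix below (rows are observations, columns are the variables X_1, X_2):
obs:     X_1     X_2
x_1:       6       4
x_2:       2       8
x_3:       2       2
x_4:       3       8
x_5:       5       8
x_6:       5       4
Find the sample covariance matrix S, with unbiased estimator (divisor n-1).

Step 1 — column means:
  mean(X_1) = (6 + 2 + 2 + 3 + 5 + 5) / 6 = 23/6 = 3.8333
  mean(X_2) = (4 + 8 + 2 + 8 + 8 + 4) / 6 = 34/6 = 5.6667

Step 2 — sample covariance S[i,j] = (1/(n-1)) · Σ_k (x_{k,i} - mean_i) · (x_{k,j} - mean_j), with n-1 = 5.
  S[X_1,X_1] = ((2.1667)·(2.1667) + (-1.8333)·(-1.8333) + (-1.8333)·(-1.8333) + (-0.8333)·(-0.8333) + (1.1667)·(1.1667) + (1.1667)·(1.1667)) / 5 = 14.8333/5 = 2.9667
  S[X_1,X_2] = ((2.1667)·(-1.6667) + (-1.8333)·(2.3333) + (-1.8333)·(-3.6667) + (-0.8333)·(2.3333) + (1.1667)·(2.3333) + (1.1667)·(-1.6667)) / 5 = -2.3333/5 = -0.4667
  S[X_2,X_2] = ((-1.6667)·(-1.6667) + (2.3333)·(2.3333) + (-3.6667)·(-3.6667) + (2.3333)·(2.3333) + (2.3333)·(2.3333) + (-1.6667)·(-1.6667)) / 5 = 35.3333/5 = 7.0667

S is symmetric (S[j,i] = S[i,j]). Assembling:

S = [[2.9667, -0.4667],
 [-0.4667, 7.0667]]


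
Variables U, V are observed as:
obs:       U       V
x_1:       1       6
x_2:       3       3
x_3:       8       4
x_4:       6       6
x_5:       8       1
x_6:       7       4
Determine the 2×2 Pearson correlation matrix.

Step 1 — column means:
  mean(U) = (1 + 3 + 8 + 6 + 8 + 7) / 6 = 33/6 = 5.5
  mean(V) = (6 + 3 + 4 + 6 + 1 + 4) / 6 = 24/6 = 4

Step 2 — sample variances and covariances s[i,j] = (1/(n-1)) · Σ_k (x_{k,i} - mean_i) · (x_{k,j} - mean_j), with n-1 = 5:
  s[U,U] = ((-4.5)·(-4.5) + (-2.5)·(-2.5) + (2.5)·(2.5) + (0.5)·(0.5) + (2.5)·(2.5) + (1.5)·(1.5)) / 5 = 41.5/5 = 8.3
  s[U,V] = ((-4.5)·(2) + (-2.5)·(-1) + (2.5)·(0) + (0.5)·(2) + (2.5)·(-3) + (1.5)·(0)) / 5 = -13/5 = -2.6
  s[V,V] = ((2)·(2) + (-1)·(-1) + (0)·(0) + (2)·(2) + (-3)·(-3) + (0)·(0)) / 5 = 18/5 = 3.6
  Sample standard deviations s_i = √(s[i,i]):
  s(U) = √(8.3) = 2.881
  s(V) = √(3.6) = 1.8974

Step 3 — r_{ij} = s_{ij} / (s_i · s_j):
  r[U,U] = 1 (diagonal).
  r[U,V] = -2.6 / (2.881 · 1.8974) = -2.6 / 5.4663 = -0.4756
  r[V,V] = 1 (diagonal).

R is symmetric with unit diagonal. Assembling:

R = [[1, -0.4756],
 [-0.4756, 1]]


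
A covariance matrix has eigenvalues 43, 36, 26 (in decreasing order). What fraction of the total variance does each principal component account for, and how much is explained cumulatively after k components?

Step 1 — total variance = trace(Sigma) = Σ λ_i = 43 + 36 + 26 = 105.

Step 2 — fraction explained by component i = λ_i / Σ λ:
  PC1: 43/105 = 0.4095
  PC2: 36/105 = 0.3429
  PC3: 26/105 = 0.2476

Step 3 — cumulative fraction after k components = (λ_1 + ... + λ_k) / Σ λ:
  k = 1: 43/105 = 0.4095
  k = 2: (43 + 36)/105 = 79/105 = 0.7524
  k = 3: (43 + 36 + 26)/105 = 105/105 = 1

Summary (fraction, with percent):

explained: PC1 0.4095 (40.95%), PC2 0.3429 (34.29%), PC3 0.2476 (24.76%);  cumulative: 0.4095, 0.7524, 1


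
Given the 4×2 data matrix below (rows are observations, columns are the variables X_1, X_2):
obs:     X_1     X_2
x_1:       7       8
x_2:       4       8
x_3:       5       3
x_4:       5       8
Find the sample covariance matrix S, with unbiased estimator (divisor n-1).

Step 1 — column means:
  mean(X_1) = (7 + 4 + 5 + 5) / 4 = 21/4 = 5.25
  mean(X_2) = (8 + 8 + 3 + 8) / 4 = 27/4 = 6.75

Step 2 — sample covariance S[i,j] = (1/(n-1)) · Σ_k (x_{k,i} - mean_i) · (x_{k,j} - mean_j), with n-1 = 3.
  S[X_1,X_1] = ((1.75)·(1.75) + (-1.25)·(-1.25) + (-0.25)·(-0.25) + (-0.25)·(-0.25)) / 3 = 4.75/3 = 1.5833
  S[X_1,X_2] = ((1.75)·(1.25) + (-1.25)·(1.25) + (-0.25)·(-3.75) + (-0.25)·(1.25)) / 3 = 1.25/3 = 0.4167
  S[X_2,X_2] = ((1.25)·(1.25) + (1.25)·(1.25) + (-3.75)·(-3.75) + (1.25)·(1.25)) / 3 = 18.75/3 = 6.25

S is symmetric (S[j,i] = S[i,j]). Assembling:

S = [[1.5833, 0.4167],
 [0.4167, 6.25]]


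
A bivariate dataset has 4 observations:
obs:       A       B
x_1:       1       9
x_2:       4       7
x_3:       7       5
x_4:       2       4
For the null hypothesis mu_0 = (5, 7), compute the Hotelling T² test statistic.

Step 1 — sample mean vector:
  mean(A) = (1 + 4 + 7 + 2) / 4 = 14/4 = 3.5
  mean(B) = (9 + 7 + 5 + 4) / 4 = 25/4 = 6.25
  x̄ = (3.5, 6.25),  deviation x̄ - mu_0 = (3.5, 6.25) - (5, 7) = (-1.5, -0.75).

Step 2 — sample covariance matrix, S[i,j] = (1/(n-1)) · Σ_k (x_{k,i} - mean_i) · (x_{k,j} - mean_j), divisor n-1 = 3:
  S[A,A] = ((-2.5)·(-2.5) + (0.5)·(0.5) + (3.5)·(3.5) + (-1.5)·(-1.5)) / 3 = 21/3 = 7
  S[A,B] = ((-2.5)·(2.75) + (0.5)·(0.75) + (3.5)·(-1.25) + (-1.5)·(-2.25)) / 3 = -7.5/3 = -2.5
  S[B,B] = ((2.75)·(2.75) + (0.75)·(0.75) + (-1.25)·(-1.25) + (-2.25)·(-2.25)) / 3 = 14.75/3 = 4.9167
  S = [[7, -2.5],
 [-2.5, 4.9167]].

Step 3 — invert S. det(S) = 7·4.9167 - (-2.5)² = 28.1667.
  S^{-1} = (1/det) · [[d, -b], [-b, a]] = [[0.1746, 0.0888],
 [0.0888, 0.2485]].

Step 4 — quadratic form (x̄ - mu_0)^T · S^{-1} · (x̄ - mu_0):
  S^{-1} · (x̄ - mu_0) = (-0.3284, -0.3195),
  (x̄ - mu_0)^T · [...] = (-1.5)·(-0.3284) + (-0.75)·(-0.3195) = 0.7322.

Step 5 — scale by n: T² = 4 · 0.7322 = 2.929.

T² ≈ 2.929


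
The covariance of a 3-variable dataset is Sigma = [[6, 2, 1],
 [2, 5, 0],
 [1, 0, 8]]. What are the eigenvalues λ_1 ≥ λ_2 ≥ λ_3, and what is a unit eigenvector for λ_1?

Step 1 — characteristic polynomial p(λ) = det(λI - Sigma) = λ³ - tr·λ² + c_1·λ - det, where tr = trace, c_1 = sum of the principal 2×2 minors, det = det(Sigma):
  tr = 6 + 5 + 8 = 19,
  c_1 = (6·5 - (2)²) + (6·8 - (1)²) + (5·8 - (0)²) = 26 + 47 + 40 = 113,
  det = 6·(5·8 - (0)²) - (2)·((2)·8 - (0)·(1)) + (1)·((2)·(0) - 5·(1)) = 6·(40) - (2)·(16) + (1)·(-5) = 203.
  So p(λ) = λ³ - 19λ² + 113λ - 203.
Step 2 — look for an integer root (rational root theorem: any rational root is an integer divisor of 203). Testing λ = 7:
  p(7) = 343 - 931 + 791 - 203 = 0  ✓
  Dividing out (λ - 7): p(λ) = (λ - 7)(λ² - 12λ + 29).
Step 3 — remaining eigenvalues from the quadratic λ² - 12λ + 29 = 0:
  Δ = 12² - 4·29 = 144 - 116 = 28,  λ = (12 ± √28)/2 = (12 ± 5.2915)/2 ≈ 8.6458 or 3.3542.
  Sorted: λ_1 = 8.6458,  λ_2 = 7,  λ_3 = 3.3542  (check: sum = 19 = tr ✓).

Step 4 — unit eigenvector for λ_1 ≈ 8.6458: v spans the null space of (Sigma - λ_1 I), whose rows are
  r_1 = (-2.6458, 2, 1),  r_2 = (2, -3.6458, 0),  r_3 = (1, 0, -0.6458).
  v is orthogonal to every row, so take v ∝ r_1 × r_2 = ((2)·(0) - (1)·(-3.6458), (1)·(2) - (-2.6458)·(0), (-2.6458)·(-3.6458) - (2)·(2)) ≈ (3.6458, 2, 5.6458).
  Let u = (3.6458, 2, 5.6458).
  ||u|| = √((3.6458)² + (2)² + (5.6458)²) = √(49.166) ≈ 7.0118,  v_1 = u/||u|| ≈ (0.5199, 0.2852, 0.8052) (||v_1|| = 1).

λ_1 = 8.6458,  λ_2 = 7,  λ_3 = 3.3542;  v_1 ≈ (0.5199, 0.2852, 0.8052)
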